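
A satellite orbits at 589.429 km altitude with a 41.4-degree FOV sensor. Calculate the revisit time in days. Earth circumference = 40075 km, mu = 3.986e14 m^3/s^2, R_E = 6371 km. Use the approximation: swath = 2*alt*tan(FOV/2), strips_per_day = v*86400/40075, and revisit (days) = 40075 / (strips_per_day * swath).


swath = 2*589.429*tan(0.3612832) = 445.4533 km
v = sqrt(mu/r) = 7567.4689 m/s = 7.5675 km/s
strips/day = v*86400/40075 = 7.5675*86400/40075 = 16.3151
coverage/day = strips * swath = 16.3151 * 445.4533 = 7267.6341 km
revisit = 40075 / 7267.6341 = 5.5142 days

5.5142 days


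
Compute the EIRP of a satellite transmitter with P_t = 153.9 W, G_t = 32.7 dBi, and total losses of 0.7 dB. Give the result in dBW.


Pt = 153.9 W = 21.8724 dBW
EIRP = Pt_dBW + Gt - losses = 21.8724 + 32.7 - 0.7 = 53.8724 dBW

53.8724 dBW


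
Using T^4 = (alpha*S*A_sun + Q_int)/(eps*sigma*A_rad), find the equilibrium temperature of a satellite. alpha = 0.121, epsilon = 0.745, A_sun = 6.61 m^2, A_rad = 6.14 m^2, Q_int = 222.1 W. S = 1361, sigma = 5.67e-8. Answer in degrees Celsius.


Numerator = alpha*S*A_sun + Q_int = 0.121*1361*6.61 + 222.1 = 1310.6414 W
Denominator = eps*sigma*A_rad = 0.745*5.67e-8*6.14 = 2.5936281e-07 W/K^4
T^4 = 5.0533128e+09 K^4
T = 266.6208 K = -6.5292 C

-6.5292 degrees Celsius


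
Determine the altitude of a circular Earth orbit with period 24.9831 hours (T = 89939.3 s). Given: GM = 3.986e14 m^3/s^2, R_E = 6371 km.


T = 89939.3 s
r = (mu*T^2/(4*pi^2))^(1/3) = (3.986e14 * 89939.3^2 / (4*pi^2))^(1/3)
r = 4.3386923e+07 m = 43386.9234 km
alt = r - R_E = 43386.9234 - 6371 = 37015.9234 km

37015.9234 km


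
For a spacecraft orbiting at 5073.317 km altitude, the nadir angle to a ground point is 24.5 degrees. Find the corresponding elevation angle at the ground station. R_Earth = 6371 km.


r = R_E + alt = 11444.3170 km
Law of sines in the satellite / Earth-center / ground-point triangle:
  sin(nadir)/R_E = sin(90 + el)/r  =>  cos(el) = (r/R_E)*sin(nadir)
cos(el) = (11444.3170 / 6371.0000) * sin(24.5 deg) = 0.7449193
el = arccos(0.7449193) = 41.8478 deg
(Earth-central angle = 90 - nadir - el = 23.6522 deg)

41.8478 degrees


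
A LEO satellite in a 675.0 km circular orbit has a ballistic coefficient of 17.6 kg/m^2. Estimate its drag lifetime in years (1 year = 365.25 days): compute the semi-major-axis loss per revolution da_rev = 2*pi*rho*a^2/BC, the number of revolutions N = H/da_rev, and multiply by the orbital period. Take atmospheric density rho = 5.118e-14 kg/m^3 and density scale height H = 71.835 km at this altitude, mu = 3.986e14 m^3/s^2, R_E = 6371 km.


a = R_E + alt = 7046.0000 km = 7.046e+06 m
da_rev = 2*pi*rho*a^2/BC = 2*pi*5.118e-14*(7.046e+06)^2/17.6 = 0.907094972 m per revolution
N = H/da_rev = 71835.0000 m / 0.907094972 m = 79192.3693 revolutions
P = 2*pi*sqrt(a^3/mu) = 5886.0667 s
lifetime = N*P = 79192.3693 * 5886.0667 = 4.6613157e+08 s = 5395.0413 days
years = 5395.0413 / 365.25 = 14.7708 years

14.7708 years


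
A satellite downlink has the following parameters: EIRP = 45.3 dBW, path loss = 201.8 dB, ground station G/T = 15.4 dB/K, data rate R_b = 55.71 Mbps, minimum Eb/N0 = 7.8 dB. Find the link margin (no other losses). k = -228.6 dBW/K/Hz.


C/N0 = EIRP - FSPL + G/T - k = 45.3 - 201.8 + 15.4 - (-228.6)
C/N0 = 87.5000 dB-Hz
R_b = 55.71 Mbps = 5.571e+07 bps -> 10*log10(R_b) = 77.4593 dB-Hz
Eb/N0 = C/N0 - 10*log10(R_b) = 87.5000 - 77.4593 = 10.0407 dB
Margin = Eb/N0 - Eb/N0_req = 10.0407 - 7.8 = 2.2407 dB (link closes)

2.2407 dB


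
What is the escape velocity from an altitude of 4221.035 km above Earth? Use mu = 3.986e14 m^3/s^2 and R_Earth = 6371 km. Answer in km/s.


r = 6371.0 + 4221.035 = 10592.0350 km = 1.0592035e+07 m
v_esc = sqrt(2*mu/r) = sqrt(2*3.986e14 / 1.0592035e+07)
v_esc = 8675.4886 m/s = 8.6755 km/s

8.6755 km/s


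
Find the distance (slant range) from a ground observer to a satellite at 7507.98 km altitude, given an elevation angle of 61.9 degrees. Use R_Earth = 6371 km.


h = 7507.98 km, el = 61.9 deg
d = -R_E*sin(el) + sqrt((R_E*sin(el))^2 + 2*R_E*h + h^2)
d = -6371.0000*sin(1.0804) + sqrt((6371.0000*0.8821269)^2 + 2*6371.0000*7507.98 + 7507.98^2)
d = 7930.6592 km

7930.6592 km


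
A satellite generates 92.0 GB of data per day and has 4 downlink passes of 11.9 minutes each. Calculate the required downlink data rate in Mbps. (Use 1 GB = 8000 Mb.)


total contact time = 4 * 11.9 * 60 = 2856.0000 s
data = 92.0 GB = 736000.0000 Mb
rate = 736000.0000 / 2856.0000 = 257.7031 Mbps

257.7031 Mbps


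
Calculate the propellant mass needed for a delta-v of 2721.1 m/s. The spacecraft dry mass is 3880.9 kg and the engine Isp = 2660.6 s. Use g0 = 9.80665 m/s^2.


ve = Isp * g0 = 2660.6 * 9.80665 = 26091.572990 m/s
mass ratio = exp(dv/ve) = exp(2721.1/26091.572990) = 1.10992270
m_prop = m_dry * (mr - 1) = 3880.9 * (1.10992270 - 1)
m_prop = 426.5990 kg

426.5990 kg


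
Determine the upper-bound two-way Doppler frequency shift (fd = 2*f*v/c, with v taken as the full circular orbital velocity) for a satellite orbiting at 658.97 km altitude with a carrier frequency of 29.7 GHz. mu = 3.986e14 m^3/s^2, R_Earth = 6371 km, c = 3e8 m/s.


r = 7.02997e+06 m
v = sqrt(mu/r) = 7529.9469 m/s (worst-case radial velocity)
f = 29.7 GHz = 2.97e+10 Hz
fd = 2*f*v/c = 2*2.97e+10*7529.9469/3.0e+08
fd = 1.4909295e+06 Hz

1.4909e+06 Hz


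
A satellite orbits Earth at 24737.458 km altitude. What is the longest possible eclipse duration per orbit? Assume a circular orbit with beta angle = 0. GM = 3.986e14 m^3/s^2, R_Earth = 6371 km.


r = 31108.4580 km
T = 910.0761 min
Eclipse fraction = arcsin(R_E/r)/pi = arcsin(6371.0000/31108.4580)/pi
= arcsin(0.2047996)/pi = 0.06565427
Eclipse duration = 0.06565427 * 910.0761 = 59.7504 min

59.7504 minutes


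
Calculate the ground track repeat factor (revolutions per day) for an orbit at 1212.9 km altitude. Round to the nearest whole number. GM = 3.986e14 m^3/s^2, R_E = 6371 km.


r = 7.5839e+06 m
T = 2*pi*sqrt(r^3/mu) = 6572.7955 s = 109.5466 min
revs/day = 1440 / 109.5466 = 13.1451
Rounded: 13 revolutions per day

13 revolutions per day


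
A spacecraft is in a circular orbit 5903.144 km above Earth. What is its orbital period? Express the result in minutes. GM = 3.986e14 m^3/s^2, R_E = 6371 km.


r = 12274.1440 km = 1.2274144e+07 m
T = 2*pi*sqrt(r^3/mu) = 2*pi*sqrt(1.8491564e+21 / 3.986e14)
T = 13533.1234 s = 225.5521 min

225.5521 minutes


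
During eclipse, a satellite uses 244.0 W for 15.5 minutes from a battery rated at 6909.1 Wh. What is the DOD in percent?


E_used = P * t / 60 = 244.0 * 15.5 / 60 = 63.0333 Wh
DOD = E_used / E_total * 100 = 63.0333 / 6909.1 * 100
DOD = 0.9123234 %

0.9123 %


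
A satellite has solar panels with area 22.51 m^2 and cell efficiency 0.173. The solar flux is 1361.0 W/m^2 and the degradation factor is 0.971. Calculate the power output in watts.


P = area * eta * S * degradation
P = 22.51 * 0.173 * 1361.0 * 0.971
P = 5146.3457 W

5146.3457 W


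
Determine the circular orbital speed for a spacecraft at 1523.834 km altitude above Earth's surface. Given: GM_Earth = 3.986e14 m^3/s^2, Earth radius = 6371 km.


r = R_E + alt = 6371.0 + 1523.834 = 7894.8340 km = 7.894834e+06 m
v = sqrt(mu/r) = sqrt(3.986e14 / 7.894834e+06) = 7105.5409 m/s = 7.1055 km/s

7.1055 km/s


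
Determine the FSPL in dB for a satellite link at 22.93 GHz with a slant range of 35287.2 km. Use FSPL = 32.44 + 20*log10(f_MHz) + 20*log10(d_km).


f = 22.93 GHz = 22930.0000 MHz
d = 35287.2 km
FSPL = 32.44 + 20*log10(22930.0000) + 20*log10(35287.2)
FSPL = 32.44 + 87.2081 + 90.9523
FSPL = 210.6004 dB

210.6004 dB


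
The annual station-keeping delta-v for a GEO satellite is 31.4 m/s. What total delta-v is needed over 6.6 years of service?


dV = rate * years = 31.4 * 6.6
dV = 207.2400 m/s

207.2400 m/s


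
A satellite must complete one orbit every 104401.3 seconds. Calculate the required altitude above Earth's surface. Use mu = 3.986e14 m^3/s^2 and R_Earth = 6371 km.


T = 104401.3 s
r = (mu*T^2/(4*pi^2))^(1/3) = (3.986e14 * 104401.3^2 / (4*pi^2))^(1/3)
r = 4.7921432e+07 m = 47921.4323 km
alt = r - R_E = 47921.4323 - 6371 = 41550.4323 km

41550.4323 km


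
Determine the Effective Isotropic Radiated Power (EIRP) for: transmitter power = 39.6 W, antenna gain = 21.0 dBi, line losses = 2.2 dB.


Pt = 39.6 W = 15.9770 dBW
EIRP = Pt_dBW + Gt - losses = 15.9770 + 21.0 - 2.2 = 34.7770 dBW

34.7770 dBW


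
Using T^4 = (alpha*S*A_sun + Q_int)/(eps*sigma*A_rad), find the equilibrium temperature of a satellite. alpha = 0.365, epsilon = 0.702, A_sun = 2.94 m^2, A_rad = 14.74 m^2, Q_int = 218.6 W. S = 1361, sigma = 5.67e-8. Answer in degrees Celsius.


Numerator = alpha*S*A_sun + Q_int = 0.365*1361*2.94 + 218.6 = 1679.0891 W
Denominator = eps*sigma*A_rad = 0.702*5.67e-8*14.74 = 5.8670212e-07 W/K^4
T^4 = 2.8619108e+09 K^4
T = 231.2938 K = -41.8562 C

-41.8562 degrees Celsius


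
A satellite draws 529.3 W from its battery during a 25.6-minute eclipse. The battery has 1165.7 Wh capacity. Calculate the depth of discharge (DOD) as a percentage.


E_used = P * t / 60 = 529.3 * 25.6 / 60 = 225.8347 Wh
DOD = E_used / E_total * 100 = 225.8347 / 1165.7 * 100
DOD = 19.3733 %

19.3733 %


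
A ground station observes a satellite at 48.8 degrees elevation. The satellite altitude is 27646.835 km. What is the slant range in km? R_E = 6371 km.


h = 27646.835 km, el = 48.8 deg
d = -R_E*sin(el) + sqrt((R_E*sin(el))^2 + 2*R_E*h + h^2)
d = -6371.0000*sin(0.8517207) + sqrt((6371.0000*0.7524149)^2 + 2*6371.0000*27646.835 + 27646.835^2)
d = 28964.3621 km

28964.3621 km


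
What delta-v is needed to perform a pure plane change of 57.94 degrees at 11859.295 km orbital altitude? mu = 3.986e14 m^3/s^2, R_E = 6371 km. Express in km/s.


r = 18230.2950 km = 1.8230295e+07 m
V = sqrt(mu/r) = 4675.9709 m/s
di = 57.94 deg = 1.0112 rad
dV = 2*V*sin(di/2) = 2*4675.9709*sin(0.5056219)
dV = 4529.6280 m/s = 4.5296 km/s

4.5296 km/s


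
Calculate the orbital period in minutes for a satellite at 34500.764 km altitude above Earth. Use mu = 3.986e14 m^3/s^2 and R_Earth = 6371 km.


r = 40871.7640 km = 4.0871764e+07 m
T = 2*pi*sqrt(r^3/mu) = 2*pi*sqrt(6.8276326e+22 / 3.986e14)
T = 82233.0303 s = 1370.5505 min

1370.5505 minutes


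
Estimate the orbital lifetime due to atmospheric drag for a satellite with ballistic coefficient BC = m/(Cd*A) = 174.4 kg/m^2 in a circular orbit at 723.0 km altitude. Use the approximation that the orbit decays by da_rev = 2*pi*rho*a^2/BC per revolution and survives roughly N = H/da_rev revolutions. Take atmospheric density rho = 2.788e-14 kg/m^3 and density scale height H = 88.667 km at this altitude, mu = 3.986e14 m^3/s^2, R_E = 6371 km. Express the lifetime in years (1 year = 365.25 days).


a = R_E + alt = 7094.0000 km = 7.094e+06 m
da_rev = 2*pi*rho*a^2/BC = 2*pi*2.788e-14*(7.094e+06)^2/174.4 = 0.0505485294 m per revolution
N = H/da_rev = 88667.0000 m / 0.0505485294 m = 1.7540965e+06 revolutions
P = 2*pi*sqrt(a^3/mu) = 5946.3162 s
lifetime = N*P = 1.7540965e+06 * 5946.3162 = 1.0430413e+10 s = 120722.3676 days
years = 120722.3676 / 365.25 = 330.5198 years

330.5198 years


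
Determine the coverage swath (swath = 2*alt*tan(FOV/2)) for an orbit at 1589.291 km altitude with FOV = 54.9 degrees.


FOV = 54.9 deg = 0.9581858 rad
swath = 2 * alt * tan(FOV/2) = 2 * 1589.291 * tan(0.4790929)
swath = 2 * 1589.291 * 0.5194584
swath = 1651.1411 km

1651.1411 km


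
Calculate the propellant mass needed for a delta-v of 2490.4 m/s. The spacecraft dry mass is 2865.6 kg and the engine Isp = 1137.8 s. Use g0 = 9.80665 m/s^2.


ve = Isp * g0 = 1137.8 * 9.80665 = 11158.006370 m/s
mass ratio = exp(dv/ve) = exp(2490.4/11158.006370) = 1.25006305
m_prop = m_dry * (mr - 1) = 2865.6 * (1.25006305 - 1)
m_prop = 716.5807 kg

716.5807 kg


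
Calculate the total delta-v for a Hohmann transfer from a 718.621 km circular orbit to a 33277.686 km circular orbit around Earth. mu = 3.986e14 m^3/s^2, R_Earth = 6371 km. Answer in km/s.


r1 = 7089.6210 km = 7.089621e+06 m
r2 = 39648.6860 km = 3.9648686e+07 m
dv1 = sqrt(mu/r1)*(sqrt(2*r2/(r1+r2)) - 1) = 2268.5474 m/s
dv2 = sqrt(mu/r2)*(1 - sqrt(2*r1/(r1+r2))) = 1424.2912 m/s
total dv = |dv1| + |dv2| = 2268.5474 + 1424.2912 = 3692.8386 m/s = 3.6928 km/s

3.6928 km/s


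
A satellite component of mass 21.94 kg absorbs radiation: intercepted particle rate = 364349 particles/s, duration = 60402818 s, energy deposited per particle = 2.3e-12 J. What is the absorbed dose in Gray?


Total energy deposited = rate * time * E_per
  = 364349 * 60402818 * 2.3e-12 = 50.6177 J
Dose = E_total / mass = 50.6177 / 21.94
Dose = 2.3071 Gy

2.3071 Gy


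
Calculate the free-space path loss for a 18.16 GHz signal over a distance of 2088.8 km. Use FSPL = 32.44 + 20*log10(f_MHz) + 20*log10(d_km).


f = 18.16 GHz = 18160.0000 MHz
d = 2088.8 km
FSPL = 32.44 + 20*log10(18160.0000) + 20*log10(2088.8)
FSPL = 32.44 + 85.1823 + 66.3979
FSPL = 184.0203 dB

184.0203 dB


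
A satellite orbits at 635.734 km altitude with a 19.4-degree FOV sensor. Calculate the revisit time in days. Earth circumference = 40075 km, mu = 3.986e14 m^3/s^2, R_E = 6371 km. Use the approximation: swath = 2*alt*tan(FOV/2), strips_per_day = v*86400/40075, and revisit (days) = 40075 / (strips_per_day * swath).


swath = 2*635.734*tan(0.1692969) = 217.3360 km
v = sqrt(mu/r) = 7542.4221 m/s = 7.5424 km/s
strips/day = v*86400/40075 = 7.5424*86400/40075 = 16.2611
coverage/day = strips * swath = 16.2611 * 217.3360 = 3534.1317 km
revisit = 40075 / 3534.1317 = 11.3394 days

11.3394 days


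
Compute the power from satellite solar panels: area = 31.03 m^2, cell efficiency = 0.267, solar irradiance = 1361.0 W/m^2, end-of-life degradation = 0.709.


P = area * eta * S * degradation
P = 31.03 * 0.267 * 1361.0 * 0.709
P = 7994.6121 W

7994.6121 W


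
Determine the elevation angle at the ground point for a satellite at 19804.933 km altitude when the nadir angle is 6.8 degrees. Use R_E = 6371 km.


r = R_E + alt = 26175.9330 km
Law of sines in the satellite / Earth-center / ground-point triangle:
  sin(nadir)/R_E = sin(90 + el)/r  =>  cos(el) = (r/R_E)*sin(nadir)
cos(el) = (26175.9330 / 6371.0000) * sin(6.8 deg) = 0.4864753
el = arccos(0.4864753) = 60.8908 deg
(Earth-central angle = 90 - nadir - el = 22.3092 deg)

60.8908 degrees


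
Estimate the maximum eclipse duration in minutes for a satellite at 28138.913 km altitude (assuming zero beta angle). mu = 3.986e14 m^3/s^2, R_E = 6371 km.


r = 34509.9130 km
T = 1063.3489 min
Eclipse fraction = arcsin(R_E/r)/pi = arcsin(6371.0000/34509.9130)/pi
= arcsin(0.1846136)/pi = 0.05910337
Eclipse duration = 0.05910337 * 1063.3489 = 62.8475 min

62.8475 minutes


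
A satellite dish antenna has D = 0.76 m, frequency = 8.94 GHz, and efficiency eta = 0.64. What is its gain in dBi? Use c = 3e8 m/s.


lambda = c/f = 3e8 / 8.94e+09 = 0.03355705 m
G = eta*(pi*D/lambda)^2 = 0.64*(pi*0.76/0.03355705)^2
G = 3239.9584 (linear)
G = 10*log10(3239.9584) = 35.1054 dBi

35.1054 dBi


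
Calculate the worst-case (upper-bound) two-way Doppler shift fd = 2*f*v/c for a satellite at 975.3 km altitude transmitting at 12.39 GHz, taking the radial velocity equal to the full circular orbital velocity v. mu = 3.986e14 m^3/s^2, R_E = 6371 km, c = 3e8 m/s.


r = 7.3463e+06 m
v = sqrt(mu/r) = 7366.0441 m/s (worst-case radial velocity)
f = 12.39 GHz = 1.239e+10 Hz
fd = 2*f*v/c = 2*1.239e+10*7366.0441/3.0e+08
fd = 608435.2465 Hz

608435.2465 Hz


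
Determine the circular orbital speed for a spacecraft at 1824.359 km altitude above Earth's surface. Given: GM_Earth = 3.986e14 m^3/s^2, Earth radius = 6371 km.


r = R_E + alt = 6371.0 + 1824.359 = 8195.3590 km = 8.195359e+06 m
v = sqrt(mu/r) = sqrt(3.986e14 / 8.195359e+06) = 6974.0436 m/s = 6.9740 km/s

6.9740 km/s


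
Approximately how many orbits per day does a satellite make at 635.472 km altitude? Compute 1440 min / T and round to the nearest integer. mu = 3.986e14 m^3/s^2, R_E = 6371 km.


r = 7.006472e+06 m
T = 2*pi*sqrt(r^3/mu) = 5836.6051 s = 97.2768 min
revs/day = 1440 / 97.2768 = 14.8031
Rounded: 15 revolutions per day

15 revolutions per day


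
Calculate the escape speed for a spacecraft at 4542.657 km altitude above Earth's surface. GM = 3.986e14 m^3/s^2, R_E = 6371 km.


r = 6371.0 + 4542.657 = 10913.6570 km = 1.0913657e+07 m
v_esc = sqrt(2*mu/r) = sqrt(2*3.986e14 / 1.0913657e+07)
v_esc = 8546.7007 m/s = 8.5467 km/s

8.5467 km/s


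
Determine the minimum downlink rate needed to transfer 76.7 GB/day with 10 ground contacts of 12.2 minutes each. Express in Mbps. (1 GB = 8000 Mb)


total contact time = 10 * 12.2 * 60 = 7320.0000 s
data = 76.7 GB = 613600.0000 Mb
rate = 613600.0000 / 7320.0000 = 83.8251 Mbps

83.8251 Mbps


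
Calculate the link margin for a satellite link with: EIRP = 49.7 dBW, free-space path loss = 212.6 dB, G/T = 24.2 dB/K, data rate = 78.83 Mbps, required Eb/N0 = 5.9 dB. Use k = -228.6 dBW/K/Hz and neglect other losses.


C/N0 = EIRP - FSPL + G/T - k = 49.7 - 212.6 + 24.2 - (-228.6)
C/N0 = 89.9000 dB-Hz
R_b = 78.83 Mbps = 7.883e+07 bps -> 10*log10(R_b) = 78.9669 dB-Hz
Eb/N0 = C/N0 - 10*log10(R_b) = 89.9000 - 78.9669 = 10.9331 dB
Margin = Eb/N0 - Eb/N0_req = 10.9331 - 5.9 = 5.0331 dB (link closes)

5.0331 dB


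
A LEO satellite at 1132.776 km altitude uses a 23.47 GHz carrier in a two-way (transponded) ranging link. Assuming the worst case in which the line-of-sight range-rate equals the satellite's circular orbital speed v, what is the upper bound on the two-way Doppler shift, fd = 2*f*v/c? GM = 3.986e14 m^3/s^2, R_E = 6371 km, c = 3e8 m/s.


r = 7.503776e+06 m
v = sqrt(mu/r) = 7288.3416 m/s (worst-case radial velocity)
f = 23.47 GHz = 2.347e+10 Hz
fd = 2*f*v/c = 2*2.347e+10*7288.3416/3.0e+08
fd = 1.1403825e+06 Hz

1.1404e+06 Hz


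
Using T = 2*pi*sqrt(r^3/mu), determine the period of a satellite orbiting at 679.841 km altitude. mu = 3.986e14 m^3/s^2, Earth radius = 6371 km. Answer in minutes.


r = 7050.8410 km = 7.050841e+06 m
T = 2*pi*sqrt(r^3/mu) = 2*pi*sqrt(3.5052804e+20 / 3.986e14)
T = 5892.1338 s = 98.2022 min

98.2022 minutes


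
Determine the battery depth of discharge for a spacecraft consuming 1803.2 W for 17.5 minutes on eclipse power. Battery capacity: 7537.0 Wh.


E_used = P * t / 60 = 1803.2 * 17.5 / 60 = 525.9333 Wh
DOD = E_used / E_total * 100 = 525.9333 / 7537.0 * 100
DOD = 6.9780 %

6.9780 %


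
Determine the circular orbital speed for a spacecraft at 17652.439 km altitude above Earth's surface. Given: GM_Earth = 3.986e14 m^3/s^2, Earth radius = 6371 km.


r = R_E + alt = 6371.0 + 17652.439 = 24023.4390 km = 2.4023439e+07 m
v = sqrt(mu/r) = sqrt(3.986e14 / 2.4023439e+07) = 4073.3437 m/s = 4.0733 km/s

4.0733 km/s


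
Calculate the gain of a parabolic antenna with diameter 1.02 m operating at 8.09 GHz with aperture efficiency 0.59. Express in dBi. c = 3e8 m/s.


lambda = c/f = 3e8 / 8.09e+09 = 0.03708282 m
G = eta*(pi*D/lambda)^2 = 0.59*(pi*1.02/0.03708282)^2
G = 4405.6159 (linear)
G = 10*log10(4405.6159) = 36.4401 dBi

36.4401 dBi


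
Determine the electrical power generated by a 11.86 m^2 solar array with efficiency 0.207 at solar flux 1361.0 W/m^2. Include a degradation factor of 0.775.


P = area * eta * S * degradation
P = 11.86 * 0.207 * 1361.0 * 0.775
P = 2589.4937 W

2589.4937 W


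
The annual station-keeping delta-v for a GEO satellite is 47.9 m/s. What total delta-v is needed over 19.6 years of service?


dV = rate * years = 47.9 * 19.6
dV = 938.8400 m/s

938.8400 m/s


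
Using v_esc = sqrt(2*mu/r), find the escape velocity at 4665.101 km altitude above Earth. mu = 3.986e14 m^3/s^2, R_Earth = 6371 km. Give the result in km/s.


r = 6371.0 + 4665.101 = 11036.1010 km = 1.1036101e+07 m
v_esc = sqrt(2*mu/r) = sqrt(2*3.986e14 / 1.1036101e+07)
v_esc = 8499.1562 m/s = 8.4992 km/s

8.4992 km/s


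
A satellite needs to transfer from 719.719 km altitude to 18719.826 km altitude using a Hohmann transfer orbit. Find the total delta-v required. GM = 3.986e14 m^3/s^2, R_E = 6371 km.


r1 = 7090.7190 km = 7.090719e+06 m
r2 = 25090.8260 km = 2.5090826e+07 m
dv1 = sqrt(mu/r1)*(sqrt(2*r2/(r1+r2)) - 1) = 1864.8939 m/s
dv2 = sqrt(mu/r2)*(1 - sqrt(2*r1/(r1+r2))) = 1339.8941 m/s
total dv = |dv1| + |dv2| = 1864.8939 + 1339.8941 = 3204.7880 m/s = 3.2048 km/s

3.2048 km/s


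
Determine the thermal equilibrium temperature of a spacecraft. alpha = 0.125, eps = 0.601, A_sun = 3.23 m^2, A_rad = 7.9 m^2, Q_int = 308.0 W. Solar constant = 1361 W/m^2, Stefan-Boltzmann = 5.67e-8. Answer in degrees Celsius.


Numerator = alpha*S*A_sun + Q_int = 0.125*1361*3.23 + 308.0 = 857.5037 W
Denominator = eps*sigma*A_rad = 0.601*5.67e-8*7.9 = 2.6920593e-07 W/K^4
T^4 = 3.1853078e+09 K^4
T = 237.5680 K = -35.5820 C

-35.5820 degrees Celsius


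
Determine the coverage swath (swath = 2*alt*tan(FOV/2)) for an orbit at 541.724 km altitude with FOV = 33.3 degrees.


FOV = 33.3 deg = 0.5811946 rad
swath = 2 * alt * tan(FOV/2) = 2 * 541.724 * tan(0.2905973)
swath = 2 * 541.724 * 0.2990634
swath = 324.0197 km

324.0197 km


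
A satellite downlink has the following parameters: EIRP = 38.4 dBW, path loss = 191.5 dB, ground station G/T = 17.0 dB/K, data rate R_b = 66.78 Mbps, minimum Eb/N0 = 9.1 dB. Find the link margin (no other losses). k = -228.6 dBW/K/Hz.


C/N0 = EIRP - FSPL + G/T - k = 38.4 - 191.5 + 17.0 - (-228.6)
C/N0 = 92.5000 dB-Hz
R_b = 66.78 Mbps = 6.678e+07 bps -> 10*log10(R_b) = 78.2465 dB-Hz
Eb/N0 = C/N0 - 10*log10(R_b) = 92.5000 - 78.2465 = 14.2535 dB
Margin = Eb/N0 - Eb/N0_req = 14.2535 - 9.1 = 5.1535 dB (link closes)

5.1535 dB


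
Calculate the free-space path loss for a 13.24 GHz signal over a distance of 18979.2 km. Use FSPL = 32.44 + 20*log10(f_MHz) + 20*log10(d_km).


f = 13.24 GHz = 13240.0000 MHz
d = 18979.2 km
FSPL = 32.44 + 20*log10(13240.0000) + 20*log10(18979.2)
FSPL = 32.44 + 82.4378 + 85.5656
FSPL = 200.4433 dB

200.4433 dB


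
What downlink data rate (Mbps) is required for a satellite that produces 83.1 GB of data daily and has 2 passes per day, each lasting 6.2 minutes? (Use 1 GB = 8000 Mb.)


total contact time = 2 * 6.2 * 60 = 744.0000 s
data = 83.1 GB = 664800.0000 Mb
rate = 664800.0000 / 744.0000 = 893.5484 Mbps

893.5484 Mbps


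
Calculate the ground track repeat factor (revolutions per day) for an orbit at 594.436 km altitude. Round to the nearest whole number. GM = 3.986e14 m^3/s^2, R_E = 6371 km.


r = 6.965436e+06 m
T = 2*pi*sqrt(r^3/mu) = 5785.4039 s = 96.4234 min
revs/day = 1440 / 96.4234 = 14.9341
Rounded: 15 revolutions per day

15 revolutions per day


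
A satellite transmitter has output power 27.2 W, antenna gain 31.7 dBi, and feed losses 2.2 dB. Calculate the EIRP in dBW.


Pt = 27.2 W = 14.3457 dBW
EIRP = Pt_dBW + Gt - losses = 14.3457 + 31.7 - 2.2 = 43.8457 dBW

43.8457 dBW


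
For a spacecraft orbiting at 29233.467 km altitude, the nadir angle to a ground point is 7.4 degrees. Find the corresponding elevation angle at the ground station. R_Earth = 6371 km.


r = R_E + alt = 35604.4670 km
Law of sines in the satellite / Earth-center / ground-point triangle:
  sin(nadir)/R_E = sin(90 + el)/r  =>  cos(el) = (r/R_E)*sin(nadir)
cos(el) = (35604.4670 / 6371.0000) * sin(7.4 deg) = 0.7197769
el = arccos(0.7197769) = 43.9639 deg
(Earth-central angle = 90 - nadir - el = 38.6361 deg)

43.9639 degrees


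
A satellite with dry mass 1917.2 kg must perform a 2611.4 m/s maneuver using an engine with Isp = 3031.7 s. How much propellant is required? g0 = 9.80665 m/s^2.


ve = Isp * g0 = 3031.7 * 9.80665 = 29730.820805 m/s
mass ratio = exp(dv/ve) = exp(2611.4/29730.820805) = 1.09180771
m_prop = m_dry * (mr - 1) = 1917.2 * (1.09180771 - 1)
m_prop = 176.0138 kg

176.0138 kg


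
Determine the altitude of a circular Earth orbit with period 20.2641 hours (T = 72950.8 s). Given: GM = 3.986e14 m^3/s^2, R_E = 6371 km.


T = 72950.8 s
r = (mu*T^2/(4*pi^2))^(1/3) = (3.986e14 * 72950.8^2 / (4*pi^2))^(1/3)
r = 3.7735134e+07 m = 37735.1336 km
alt = r - R_E = 37735.1336 - 6371 = 31364.1336 km

31364.1336 km


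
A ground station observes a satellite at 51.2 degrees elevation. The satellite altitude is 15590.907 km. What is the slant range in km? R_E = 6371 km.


h = 15590.907 km, el = 51.2 deg
d = -R_E*sin(el) + sqrt((R_E*sin(el))^2 + 2*R_E*h + h^2)
d = -6371.0000*sin(0.8936086) + sqrt((6371.0000*0.779338)^2 + 2*6371.0000*15590.907 + 15590.907^2)
d = 16630.8688 km

16630.8688 km


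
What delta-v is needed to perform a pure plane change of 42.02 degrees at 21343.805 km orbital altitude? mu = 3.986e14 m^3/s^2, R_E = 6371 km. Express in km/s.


r = 27714.8050 km = 2.7714805e+07 m
V = sqrt(mu/r) = 3792.3877 m/s
di = 42.02 deg = 0.7333874 rad
dV = 2*V*sin(di/2) = 2*3792.3877*sin(0.3666937)
dV = 2719.3763 m/s = 2.7194 km/s

2.7194 km/s


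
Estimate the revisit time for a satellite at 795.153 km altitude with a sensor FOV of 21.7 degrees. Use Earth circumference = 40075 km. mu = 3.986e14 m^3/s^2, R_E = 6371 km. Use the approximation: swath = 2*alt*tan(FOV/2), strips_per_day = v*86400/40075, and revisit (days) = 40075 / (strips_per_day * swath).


swath = 2*795.153*tan(0.1893682) = 304.8056 km
v = sqrt(mu/r) = 7458.0555 m/s = 7.4581 km/s
strips/day = v*86400/40075 = 7.4581*86400/40075 = 16.0793
coverage/day = strips * swath = 16.0793 * 304.8056 = 4901.0464 km
revisit = 40075 / 4901.0464 = 8.1768 days

8.1768 days


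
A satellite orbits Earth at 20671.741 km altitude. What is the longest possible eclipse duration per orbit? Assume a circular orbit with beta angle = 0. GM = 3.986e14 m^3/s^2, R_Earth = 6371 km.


r = 27042.7410 km
T = 737.6257 min
Eclipse fraction = arcsin(R_E/r)/pi = arcsin(6371.0000/27042.7410)/pi
= arcsin(0.23559)/pi = 0.07570225
Eclipse duration = 0.07570225 * 737.6257 = 55.8399 min

55.8399 minutes


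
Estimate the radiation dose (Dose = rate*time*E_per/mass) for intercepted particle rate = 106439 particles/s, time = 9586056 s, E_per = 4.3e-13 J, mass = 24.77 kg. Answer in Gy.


Total energy deposited = rate * time * E_per
  = 106439 * 9586056 * 4.3e-13 = 0.438742 J
Dose = E_total / mass = 0.438742 / 24.77
Dose = 0.01771264 Gy

0.0177 Gy


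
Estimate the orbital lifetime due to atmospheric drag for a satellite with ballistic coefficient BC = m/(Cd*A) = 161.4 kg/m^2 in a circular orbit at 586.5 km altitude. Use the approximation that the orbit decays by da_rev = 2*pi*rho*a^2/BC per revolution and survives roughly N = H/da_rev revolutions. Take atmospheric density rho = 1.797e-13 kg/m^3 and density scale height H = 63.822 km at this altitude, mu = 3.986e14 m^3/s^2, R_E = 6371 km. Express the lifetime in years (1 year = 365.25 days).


a = R_E + alt = 6957.5000 km = 6.9575e+06 m
da_rev = 2*pi*rho*a^2/BC = 2*pi*1.797e-13*(6.9575e+06)^2/161.4 = 0.338634222 m per revolution
N = H/da_rev = 63822.0000 m / 0.338634222 m = 188468.8430 revolutions
P = 2*pi*sqrt(a^3/mu) = 5775.5194 s
lifetime = N*P = 188468.8430 * 5775.5194 = 1.0885055e+09 s = 12598.4427 days
years = 12598.4427 / 365.25 = 34.4927 years

34.4927 years


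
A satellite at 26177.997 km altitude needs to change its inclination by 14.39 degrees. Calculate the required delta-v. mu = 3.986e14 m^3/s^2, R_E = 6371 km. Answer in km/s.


r = 32548.9970 km = 3.2548997e+07 m
V = sqrt(mu/r) = 3499.4504 m/s
di = 14.39 deg = 0.2511529 rad
dV = 2*V*sin(di/2) = 2*3499.4504*sin(0.1255764)
dV = 876.5889 m/s = 0.8765889 km/s

0.8766 km/s


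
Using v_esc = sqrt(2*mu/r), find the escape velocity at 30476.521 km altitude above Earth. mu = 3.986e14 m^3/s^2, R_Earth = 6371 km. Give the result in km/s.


r = 6371.0 + 30476.521 = 36847.5210 km = 3.6847521e+07 m
v_esc = sqrt(2*mu/r) = sqrt(2*3.986e14 / 3.6847521e+07)
v_esc = 4651.3552 m/s = 4.6514 km/s

4.6514 km/s


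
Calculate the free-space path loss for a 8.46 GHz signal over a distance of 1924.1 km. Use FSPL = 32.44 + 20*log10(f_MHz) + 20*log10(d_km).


f = 8.46 GHz = 8460.0000 MHz
d = 1924.1 km
FSPL = 32.44 + 20*log10(8460.0000) + 20*log10(1924.1)
FSPL = 32.44 + 78.5474 + 65.6846
FSPL = 176.6720 dB

176.6720 dB


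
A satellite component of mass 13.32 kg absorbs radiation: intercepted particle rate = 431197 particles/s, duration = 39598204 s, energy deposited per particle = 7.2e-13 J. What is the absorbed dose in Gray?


Total energy deposited = rate * time * E_per
  = 431197 * 39598204 * 7.2e-13 = 12.2937 J
Dose = E_total / mass = 12.2937 / 13.32
Dose = 0.9229528 Gy

0.9230 Gy


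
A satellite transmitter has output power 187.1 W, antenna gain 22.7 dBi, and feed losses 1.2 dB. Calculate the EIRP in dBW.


Pt = 187.1 W = 22.7207 dBW
EIRP = Pt_dBW + Gt - losses = 22.7207 + 22.7 - 1.2 = 44.2207 dBW

44.2207 dBW


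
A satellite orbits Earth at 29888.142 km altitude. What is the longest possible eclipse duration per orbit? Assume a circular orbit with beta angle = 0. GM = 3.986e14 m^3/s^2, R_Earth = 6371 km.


r = 36259.1420 km
T = 1145.2130 min
Eclipse fraction = arcsin(R_E/r)/pi = arcsin(6371.0000/36259.1420)/pi
= arcsin(0.1757074)/pi = 0.05622127
Eclipse duration = 0.05622127 * 1145.2130 = 64.3853 min

64.3853 minutes


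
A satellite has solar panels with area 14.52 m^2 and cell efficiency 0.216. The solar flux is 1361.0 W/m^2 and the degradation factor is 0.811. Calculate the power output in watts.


P = area * eta * S * degradation
P = 14.52 * 0.216 * 1361.0 * 0.811
P = 3461.7791 W

3461.7791 W


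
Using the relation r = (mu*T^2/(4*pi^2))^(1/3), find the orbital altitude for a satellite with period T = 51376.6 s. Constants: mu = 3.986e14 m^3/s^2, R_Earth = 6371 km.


T = 51376.6 s
r = (mu*T^2/(4*pi^2))^(1/3) = (3.986e14 * 51376.6^2 / (4*pi^2))^(1/3)
r = 2.987006e+07 m = 29870.0598 km
alt = r - R_E = 29870.0598 - 6371 = 23499.0598 km

23499.0598 km


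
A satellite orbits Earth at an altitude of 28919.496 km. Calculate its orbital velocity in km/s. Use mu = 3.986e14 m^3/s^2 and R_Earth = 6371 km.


r = R_E + alt = 6371.0 + 28919.496 = 35290.4960 km = 3.5290496e+07 m
v = sqrt(mu/r) = sqrt(3.986e14 / 3.5290496e+07) = 3360.7775 m/s = 3.3608 km/s

3.3608 km/s


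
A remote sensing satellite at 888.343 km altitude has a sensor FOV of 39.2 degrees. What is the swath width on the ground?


FOV = 39.2 deg = 0.6841691 rad
swath = 2 * alt * tan(FOV/2) = 2 * 888.343 * tan(0.3420845)
swath = 2 * 888.343 * 0.356084
swath = 632.6494 km

632.6494 km


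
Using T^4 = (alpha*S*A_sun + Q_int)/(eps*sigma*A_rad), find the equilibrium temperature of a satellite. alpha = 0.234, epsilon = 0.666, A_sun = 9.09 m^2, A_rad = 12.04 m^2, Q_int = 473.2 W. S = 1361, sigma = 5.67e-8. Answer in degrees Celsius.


Numerator = alpha*S*A_sun + Q_int = 0.234*1361*9.09 + 473.2 = 3368.1287 W
Denominator = eps*sigma*A_rad = 0.666*5.67e-8*12.04 = 4.5465689e-07 W/K^4
T^4 = 7.4080669e+09 K^4
T = 293.3771 K = 20.2271 C

20.2271 degrees Celsius


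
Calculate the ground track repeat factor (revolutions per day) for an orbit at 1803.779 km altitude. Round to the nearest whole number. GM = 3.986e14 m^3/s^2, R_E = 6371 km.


r = 8.174779e+06 m
T = 2*pi*sqrt(r^3/mu) = 7355.7211 s = 122.5954 min
revs/day = 1440 / 122.5954 = 11.7460
Rounded: 12 revolutions per day

12 revolutions per day


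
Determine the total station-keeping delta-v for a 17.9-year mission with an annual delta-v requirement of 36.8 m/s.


dV = rate * years = 36.8 * 17.9
dV = 658.7200 m/s

658.7200 m/s


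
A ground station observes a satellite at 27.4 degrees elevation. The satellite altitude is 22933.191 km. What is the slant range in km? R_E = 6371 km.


h = 22933.191 km, el = 27.4 deg
d = -R_E*sin(el) + sqrt((R_E*sin(el))^2 + 2*R_E*h + h^2)
d = -6371.0000*sin(0.4782202) + sqrt((6371.0000*0.4601998)^2 + 2*6371.0000*22933.191 + 22933.191^2)
d = 25821.1922 km

25821.1922 km


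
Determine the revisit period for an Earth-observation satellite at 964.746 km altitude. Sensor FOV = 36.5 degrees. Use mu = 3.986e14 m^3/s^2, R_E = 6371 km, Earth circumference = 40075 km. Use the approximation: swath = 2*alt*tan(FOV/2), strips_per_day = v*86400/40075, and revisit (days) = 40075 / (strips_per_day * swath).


swath = 2*964.746*tan(0.3185226) = 636.2510 km
v = sqrt(mu/r) = 7371.3410 m/s = 7.3713 km/s
strips/day = v*86400/40075 = 7.3713*86400/40075 = 15.8923
coverage/day = strips * swath = 15.8923 * 636.2510 = 10111.4915 km
revisit = 40075 / 10111.4915 = 3.9633 days

3.9633 days


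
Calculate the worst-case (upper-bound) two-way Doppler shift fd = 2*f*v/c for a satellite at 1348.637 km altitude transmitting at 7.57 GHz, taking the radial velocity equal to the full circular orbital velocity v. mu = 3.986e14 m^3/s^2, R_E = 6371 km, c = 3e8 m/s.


r = 7.719637e+06 m
v = sqrt(mu/r) = 7185.7186 m/s (worst-case radial velocity)
f = 7.57 GHz = 7.57e+09 Hz
fd = 2*f*v/c = 2*7.57e+09*7185.7186/3.0e+08
fd = 362639.2669 Hz

362639.2669 Hz


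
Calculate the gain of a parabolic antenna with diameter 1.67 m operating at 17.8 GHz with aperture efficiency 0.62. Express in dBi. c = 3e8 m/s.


lambda = c/f = 3e8 / 1.78e+10 = 0.01685393 m
G = eta*(pi*D/lambda)^2 = 0.62*(pi*1.67/0.01685393)^2
G = 60078.8862 (linear)
G = 10*log10(60078.8862) = 47.7872 dBi

47.7872 dBi


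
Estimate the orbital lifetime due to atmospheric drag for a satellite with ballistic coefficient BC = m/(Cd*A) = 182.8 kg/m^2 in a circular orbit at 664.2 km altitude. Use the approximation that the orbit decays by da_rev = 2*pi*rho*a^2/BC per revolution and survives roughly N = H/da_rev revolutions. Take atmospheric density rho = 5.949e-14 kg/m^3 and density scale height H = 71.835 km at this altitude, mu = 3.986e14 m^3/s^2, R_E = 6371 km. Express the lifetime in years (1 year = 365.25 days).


a = R_E + alt = 7035.2000 km = 7.0352e+06 m
da_rev = 2*pi*rho*a^2/BC = 2*pi*5.949e-14*(7.0352e+06)^2/182.8 = 0.101204668 m per revolution
N = H/da_rev = 71835.0000 m / 0.101204668 m = 709799.2787 revolutions
P = 2*pi*sqrt(a^3/mu) = 5872.5388 s
lifetime = N*P = 709799.2787 * 5872.5388 = 4.1683238e+09 s = 48244.4883 days
years = 48244.4883 / 365.25 = 132.0862 years

132.0862 years


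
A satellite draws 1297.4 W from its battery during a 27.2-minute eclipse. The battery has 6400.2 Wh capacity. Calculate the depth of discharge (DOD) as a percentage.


E_used = P * t / 60 = 1297.4 * 27.2 / 60 = 588.1547 Wh
DOD = E_used / E_total * 100 = 588.1547 / 6400.2 * 100
DOD = 9.1896 %

9.1896 %


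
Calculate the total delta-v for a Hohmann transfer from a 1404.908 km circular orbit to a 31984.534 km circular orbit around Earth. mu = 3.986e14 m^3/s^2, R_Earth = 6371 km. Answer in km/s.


r1 = 7775.9080 km = 7.775908e+06 m
r2 = 38355.5340 km = 3.8355534e+07 m
dv1 = sqrt(mu/r1)*(sqrt(2*r2/(r1+r2)) - 1) = 2072.9195 m/s
dv2 = sqrt(mu/r2)*(1 - sqrt(2*r1/(r1+r2))) = 1351.9551 m/s
total dv = |dv1| + |dv2| = 2072.9195 + 1351.9551 = 3424.8746 m/s = 3.4249 km/s

3.4249 km/s


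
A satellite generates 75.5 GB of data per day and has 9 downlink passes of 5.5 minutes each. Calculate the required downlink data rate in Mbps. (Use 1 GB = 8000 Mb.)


total contact time = 9 * 5.5 * 60 = 2970.0000 s
data = 75.5 GB = 604000.0000 Mb
rate = 604000.0000 / 2970.0000 = 203.3670 Mbps

203.3670 Mbps


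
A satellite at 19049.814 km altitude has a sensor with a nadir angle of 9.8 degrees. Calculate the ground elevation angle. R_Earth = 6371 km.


r = R_E + alt = 25420.8140 km
Law of sines in the satellite / Earth-center / ground-point triangle:
  sin(nadir)/R_E = sin(90 + el)/r  =>  cos(el) = (r/R_E)*sin(nadir)
cos(el) = (25420.8140 / 6371.0000) * sin(9.8 deg) = 0.6791499
el = arccos(0.6791499) = 47.2228 deg
(Earth-central angle = 90 - nadir - el = 32.9772 deg)

47.2228 degrees


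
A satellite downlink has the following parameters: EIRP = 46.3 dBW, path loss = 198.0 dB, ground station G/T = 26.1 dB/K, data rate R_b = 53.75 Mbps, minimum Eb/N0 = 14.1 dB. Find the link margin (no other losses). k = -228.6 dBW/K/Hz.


C/N0 = EIRP - FSPL + G/T - k = 46.3 - 198.0 + 26.1 - (-228.6)
C/N0 = 103.0000 dB-Hz
R_b = 53.75 Mbps = 5.375e+07 bps -> 10*log10(R_b) = 77.3038 dB-Hz
Eb/N0 = C/N0 - 10*log10(R_b) = 103.0000 - 77.3038 = 25.6962 dB
Margin = Eb/N0 - Eb/N0_req = 25.6962 - 14.1 = 11.5962 dB (link closes)

11.5962 dB


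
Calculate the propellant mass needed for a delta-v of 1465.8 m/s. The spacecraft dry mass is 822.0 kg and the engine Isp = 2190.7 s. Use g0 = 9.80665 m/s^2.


ve = Isp * g0 = 2190.7 * 9.80665 = 21483.428155 m/s
mass ratio = exp(dv/ve) = exp(1465.8/21483.428155) = 1.07061081
m_prop = m_dry * (mr - 1) = 822.0 * (1.07061081 - 1)
m_prop = 58.0421 kg

58.0421 kg


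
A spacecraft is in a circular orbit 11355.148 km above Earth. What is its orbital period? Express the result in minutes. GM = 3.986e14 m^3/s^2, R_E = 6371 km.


r = 17726.1480 km = 1.7726148e+07 m
T = 2*pi*sqrt(r^3/mu) = 2*pi*sqrt(5.569845e+21 / 3.986e14)
T = 23487.2828 s = 391.4547 min

391.4547 minutes


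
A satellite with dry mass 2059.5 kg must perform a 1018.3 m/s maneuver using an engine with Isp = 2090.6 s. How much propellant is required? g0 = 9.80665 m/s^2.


ve = Isp * g0 = 2090.6 * 9.80665 = 20501.782490 m/s
mass ratio = exp(dv/ve) = exp(1018.3/20501.782490) = 1.05092303
m_prop = m_dry * (mr - 1) = 2059.5 * (1.05092303 - 1)
m_prop = 104.8760 kg

104.8760 kg


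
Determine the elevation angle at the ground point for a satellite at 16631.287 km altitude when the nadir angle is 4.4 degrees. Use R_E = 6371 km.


r = R_E + alt = 23002.2870 km
Law of sines in the satellite / Earth-center / ground-point triangle:
  sin(nadir)/R_E = sin(90 + el)/r  =>  cos(el) = (r/R_E)*sin(nadir)
cos(el) = (23002.2870 / 6371.0000) * sin(4.4 deg) = 0.2769915
el = arccos(0.2769915) = 73.9193 deg
(Earth-central angle = 90 - nadir - el = 11.6807 deg)

73.9193 degrees


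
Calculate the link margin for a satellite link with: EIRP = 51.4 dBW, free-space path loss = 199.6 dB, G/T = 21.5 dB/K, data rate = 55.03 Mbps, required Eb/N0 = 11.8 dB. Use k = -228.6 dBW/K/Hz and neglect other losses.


C/N0 = EIRP - FSPL + G/T - k = 51.4 - 199.6 + 21.5 - (-228.6)
C/N0 = 101.9000 dB-Hz
R_b = 55.03 Mbps = 5.503e+07 bps -> 10*log10(R_b) = 77.4060 dB-Hz
Eb/N0 = C/N0 - 10*log10(R_b) = 101.9000 - 77.4060 = 24.4940 dB
Margin = Eb/N0 - Eb/N0_req = 24.4940 - 11.8 = 12.6940 dB (link closes)

12.6940 dB


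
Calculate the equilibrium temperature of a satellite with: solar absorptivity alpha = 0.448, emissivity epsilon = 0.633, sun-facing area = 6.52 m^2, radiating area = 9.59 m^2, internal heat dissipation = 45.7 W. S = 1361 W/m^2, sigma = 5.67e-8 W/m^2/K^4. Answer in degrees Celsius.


Numerator = alpha*S*A_sun + Q_int = 0.448*1361*6.52 + 45.7 = 4021.1266 W
Denominator = eps*sigma*A_rad = 0.633*5.67e-8*9.59 = 3.4419565e-07 W/K^4
T^4 = 1.1682677e+10 K^4
T = 328.7650 K = 55.6150 C

55.6150 degrees Celsius


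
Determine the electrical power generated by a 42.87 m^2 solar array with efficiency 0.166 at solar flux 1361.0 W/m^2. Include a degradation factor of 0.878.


P = area * eta * S * degradation
P = 42.87 * 0.166 * 1361.0 * 0.878
P = 8503.8230 W

8503.8230 W


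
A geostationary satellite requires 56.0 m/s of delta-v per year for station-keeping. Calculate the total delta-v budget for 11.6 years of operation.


dV = rate * years = 56.0 * 11.6
dV = 649.6000 m/s

649.6000 m/s


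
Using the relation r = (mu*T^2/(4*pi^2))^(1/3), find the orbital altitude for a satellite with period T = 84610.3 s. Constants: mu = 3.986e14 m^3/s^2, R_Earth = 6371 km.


T = 84610.3 s
r = (mu*T^2/(4*pi^2))^(1/3) = (3.986e14 * 84610.3^2 / (4*pi^2))^(1/3)
r = 4.1655723e+07 m = 41655.7229 km
alt = r - R_E = 41655.7229 - 6371 = 35284.7229 km

35284.7229 km


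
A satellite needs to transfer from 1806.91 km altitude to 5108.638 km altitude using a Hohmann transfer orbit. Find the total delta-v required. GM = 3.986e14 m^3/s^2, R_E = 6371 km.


r1 = 8177.9100 km = 8.17791e+06 m
r2 = 11479.6380 km = 1.1479638e+07 m
dv1 = sqrt(mu/r1)*(sqrt(2*r2/(r1+r2)) - 1) = 563.5665 m/s
dv2 = sqrt(mu/r2)*(1 - sqrt(2*r1/(r1+r2))) = 517.5974 m/s
total dv = |dv1| + |dv2| = 563.5665 + 517.5974 = 1081.1638 m/s = 1.0812 km/s

1.0812 km/s
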